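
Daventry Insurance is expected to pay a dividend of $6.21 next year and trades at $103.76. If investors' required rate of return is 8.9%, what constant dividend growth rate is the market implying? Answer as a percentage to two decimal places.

2.92%

From P₀ = D₁/(r − g), the implied growth is g = r − D₁/P₀.
g = 0.089 − 6.21/103.76 = 0.089 − 0.05985 = 0.02915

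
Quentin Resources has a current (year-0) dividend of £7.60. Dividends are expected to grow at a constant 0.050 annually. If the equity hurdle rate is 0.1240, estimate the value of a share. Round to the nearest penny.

£107.84

Gordon growth model: P₀ = D₁/(r − g). D₁ = 7.60 × (1 + 0.05) = 7.9800.
P₀ = 7.9800 / (0.124 − 0.05) = 7.9800 / 0.074 = 107.8378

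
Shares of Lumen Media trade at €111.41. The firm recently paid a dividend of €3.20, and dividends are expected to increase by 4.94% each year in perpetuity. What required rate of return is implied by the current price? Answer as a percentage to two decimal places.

Rearranging the constant-growth DDM: r = D₁/P₀ + g.
D₁ = 3.20 × (1 + 0.0494) = 3.3581.
r = 3.3581 / 111.41 + 0.0494 = 0.03014 + 0.0494 = 0.07954

7.95%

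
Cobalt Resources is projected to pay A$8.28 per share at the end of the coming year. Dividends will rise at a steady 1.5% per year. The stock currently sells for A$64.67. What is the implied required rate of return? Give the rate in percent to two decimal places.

Rearranging the constant-growth DDM: r = D₁/P₀ + g.
r = 8.2800 / 64.67 + 0.015 = 0.12803 + 0.015 = 0.14303

14.30%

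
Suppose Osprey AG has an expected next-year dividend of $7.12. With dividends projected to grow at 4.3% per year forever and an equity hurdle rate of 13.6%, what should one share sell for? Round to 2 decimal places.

Gordon growth model: P₀ = D₁/(r − g), with D₁ = 7.12 given directly.
P₀ = 7.1200 / (0.136 − 0.043) = 7.1200 / 0.093 = 76.5591

$76.56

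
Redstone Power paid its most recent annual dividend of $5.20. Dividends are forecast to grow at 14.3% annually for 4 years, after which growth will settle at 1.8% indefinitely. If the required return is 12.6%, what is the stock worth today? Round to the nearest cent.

Two-stage DDM. Project D₁…D_4 at 0.143, terminal growth 0.018, discount at r = 0.126.
D_1 = 5.9436
D_2 = 6.7935
D_3 = 7.7650
D_4 = 8.8754
Terminal value at t=4: TV = D_5/(r−g) = 9.0352/(0.126−0.018) = 83.6589
P₀ = 5.9436/(1+0.126)^1 + 6.7935/(1+0.126)^2 + 7.7650/(1+0.126)^3 + 8.8754/(1+0.126)^4 + 83.6589/(1+0.126)^4 = 73.6396

$73.64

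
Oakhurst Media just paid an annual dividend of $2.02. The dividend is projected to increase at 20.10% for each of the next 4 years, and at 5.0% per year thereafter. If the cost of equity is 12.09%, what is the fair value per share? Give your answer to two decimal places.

$49.06

Two-stage DDM. Project D₁…D_4 at 0.201, terminal growth 0.05, discount at r = 0.1209.
D_1 = 2.4260
D_2 = 2.9137
D_3 = 3.4993
D_4 = 4.2027
Terminal value at t=4: TV = D_5/(r−g) = 4.4128/(0.1209−0.05) = 62.2396
P₀ = 2.4260/(1+0.1209)^1 + 2.9137/(1+0.1209)^2 + 3.4993/(1+0.1209)^3 + 4.2027/(1+0.1209)^4 + 62.2396/(1+0.1209)^4 = 49.0579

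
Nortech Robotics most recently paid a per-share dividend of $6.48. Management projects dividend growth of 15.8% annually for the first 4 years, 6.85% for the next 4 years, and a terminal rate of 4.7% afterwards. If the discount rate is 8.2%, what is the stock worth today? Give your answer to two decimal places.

$305.62

Three-stage DDM. Project D₁…D_8; terminal Gordon value at t=8 with g = 0.047; discount at r = 0.082.
D_1 = 7.5038
D_2 = 8.6894
D_3 = 10.0624
D_4 = 11.6522
D_5 = 12.4504
D_6 = 13.3033
D_7 = 14.2145
D_8 = 15.1882
TV_8 = 15.9021/(0.082−0.047) = 454.3452
P₀ = Σ Dₜ/(1+r)ᵗ + TV_8/(1+r)^8 = 305.6236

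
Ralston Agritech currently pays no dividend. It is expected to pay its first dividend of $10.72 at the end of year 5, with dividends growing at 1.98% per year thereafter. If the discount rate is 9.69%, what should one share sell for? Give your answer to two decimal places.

Deferred-dividend DDM. At t=4 the remaining stream is a growing perpetuity with first payment D_5 = 10.72.
V_4 = D_5/(r−g) = 10.72/(0.0969−0.0198) = 139.0402
P₀ = V_4/(1+r)^4 = 139.0402/(1+0.0969)^4 = 96.0444

$96.04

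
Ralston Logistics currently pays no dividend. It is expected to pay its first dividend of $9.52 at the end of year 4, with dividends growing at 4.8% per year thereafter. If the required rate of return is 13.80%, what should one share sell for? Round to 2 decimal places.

$71.77

Deferred-dividend DDM. At t=3 the remaining stream is a growing perpetuity with first payment D_4 = 9.52.
V_3 = D_4/(r−g) = 9.52/(0.138−0.048) = 105.7778
P₀ = V_3/(1+r)^3 = 105.7778/(1+0.138)^3 = 71.7741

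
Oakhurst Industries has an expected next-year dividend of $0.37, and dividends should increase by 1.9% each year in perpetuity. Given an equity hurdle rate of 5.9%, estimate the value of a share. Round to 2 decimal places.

Gordon growth model: P₀ = D₁/(r − g), with D₁ = 0.37 given directly.
P₀ = 0.3700 / (0.059 − 0.019) = 0.3700 / 0.04 = 9.2500

$9.25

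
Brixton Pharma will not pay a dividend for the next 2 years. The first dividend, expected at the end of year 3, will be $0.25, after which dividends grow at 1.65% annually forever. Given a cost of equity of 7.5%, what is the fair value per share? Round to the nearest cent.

$3.70

Deferred-dividend DDM. At t=2 the remaining stream is a growing perpetuity with first payment D_3 = 0.25.
V_2 = D_3/(r−g) = 0.25/(0.075−0.0165) = 4.2735
P₀ = V_2/(1+r)^2 = 4.2735/(1+0.075)^2 = 3.6980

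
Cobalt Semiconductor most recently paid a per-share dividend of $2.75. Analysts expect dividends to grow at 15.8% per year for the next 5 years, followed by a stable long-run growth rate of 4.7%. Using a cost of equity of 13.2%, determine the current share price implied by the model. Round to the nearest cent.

$52.67

Two-stage DDM. Project D₁…D_5 at 0.158, terminal growth 0.047, discount at r = 0.132.
D_1 = 3.1845
D_2 = 3.6877
D_3 = 4.2703
D_4 = 4.9450
D_5 = 5.7263
Terminal value at t=5: TV = D_6/(r−g) = 5.9955/(0.132−0.047) = 70.5348
P₀ = 3.1845/(1+0.132)^1 + 3.6877/(1+0.132)^2 + 4.2703/(1+0.132)^3 + 4.9450/(1+0.132)^4 + 5.7263/(1+0.132)^5 + 70.5348/(1+0.132)^5 = 52.6734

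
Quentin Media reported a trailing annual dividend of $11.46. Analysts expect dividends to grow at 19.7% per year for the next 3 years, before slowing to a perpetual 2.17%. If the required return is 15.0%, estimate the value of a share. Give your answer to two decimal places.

Two-stage DDM. Project D₁…D_3 at 0.197, terminal growth 0.0217, discount at r = 0.15.
D_1 = 13.7176
D_2 = 16.4200
D_3 = 19.6547
Terminal value at t=3: TV = D_4/(r−g) = 20.0812/(0.15−0.0217) = 156.5178
P₀ = 13.7176/(1+0.15)^1 + 16.4200/(1+0.15)^2 + 19.6547/(1+0.15)^3 + 156.5178/(1+0.15)^3 = 140.1806

$140.18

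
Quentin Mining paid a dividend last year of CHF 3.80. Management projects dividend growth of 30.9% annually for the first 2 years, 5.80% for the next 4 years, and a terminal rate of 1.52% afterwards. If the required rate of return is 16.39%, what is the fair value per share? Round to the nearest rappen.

Three-stage DDM. Project D₁…D_6; terminal Gordon value at t=6 with g = 0.0152; discount at r = 0.1639.
D_1 = 4.9742
D_2 = 6.5112
D_3 = 6.8889
D_4 = 7.2884
D_5 = 7.7112
D_6 = 8.1584
TV_6 = 8.2824/(0.1639−0.0152) = 55.6988
P₀ = Σ Dₜ/(1+r)ᵗ + TV_6/(1+r)^6 = 46.7186

CHF 46.72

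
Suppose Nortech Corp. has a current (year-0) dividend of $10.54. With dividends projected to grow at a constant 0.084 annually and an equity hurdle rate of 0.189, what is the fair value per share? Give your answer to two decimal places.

$108.81

Gordon growth model: P₀ = D₁/(r − g). D₁ = 10.54 × (1 + 0.084) = 11.4254.
P₀ = 11.4254 / (0.189 − 0.084) = 11.4254 / 0.105 = 108.8130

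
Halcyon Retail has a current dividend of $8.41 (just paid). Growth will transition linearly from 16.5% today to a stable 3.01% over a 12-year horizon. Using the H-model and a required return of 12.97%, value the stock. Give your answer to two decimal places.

$155.32

H-model: P₀ = D₀[(1+g_L) + H(g_S−g_L)]/(r−g_L), with H = 12/2 = 6.
P₀ = 8.41 × [(1+0.0301) + 6×(0.165−0.0301)] / (0.1297−0.0301)
   = 8.41 × 1.8395 / 0.0996 = 155.3232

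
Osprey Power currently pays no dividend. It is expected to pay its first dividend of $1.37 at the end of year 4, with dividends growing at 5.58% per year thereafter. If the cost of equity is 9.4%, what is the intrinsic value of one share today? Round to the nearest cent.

Deferred-dividend DDM. At t=3 the remaining stream is a growing perpetuity with first payment D_4 = 1.37.
V_3 = D_4/(r−g) = 1.37/(0.094−0.0558) = 35.8639
P₀ = V_3/(1+r)^3 = 35.8639/(1+0.094)^3 = 27.3908

$27.39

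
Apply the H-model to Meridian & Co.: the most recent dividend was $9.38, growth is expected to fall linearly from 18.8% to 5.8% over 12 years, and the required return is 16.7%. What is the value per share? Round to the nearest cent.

$158.17

H-model: P₀ = D₀[(1+g_L) + H(g_S−g_L)]/(r−g_L), with H = 12/2 = 6.
P₀ = 9.38 × [(1+0.058) + 6×(0.188−0.058)] / (0.167−0.058)
   = 9.38 × 1.8380 / 0.109 = 158.1692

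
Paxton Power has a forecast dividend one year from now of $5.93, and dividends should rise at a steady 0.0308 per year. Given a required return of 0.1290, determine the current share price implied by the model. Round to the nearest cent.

Gordon growth model: P₀ = D₁/(r − g), with D₁ = 5.93 given directly.
P₀ = 5.9300 / (0.129 − 0.0308) = 5.9300 / 0.0982 = 60.3870

$60.39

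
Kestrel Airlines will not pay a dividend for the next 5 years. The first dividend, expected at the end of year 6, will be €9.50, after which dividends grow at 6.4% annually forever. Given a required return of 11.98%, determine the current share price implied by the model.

Deferred-dividend DDM. At t=5 the remaining stream is a growing perpetuity with first payment D_6 = 9.50.
V_5 = D_6/(r−g) = 9.50/(0.1198−0.064) = 170.2509
P₀ = V_5/(1+r)^5 = 170.2509/(1+0.1198)^5 = 96.6912

€96.69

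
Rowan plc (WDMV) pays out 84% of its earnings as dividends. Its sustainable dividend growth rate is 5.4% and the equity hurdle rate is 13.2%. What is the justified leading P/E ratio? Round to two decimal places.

Justified leading P/E = b/(r−g) = 0.84/(0.132−0.054) = 10.7692

10.77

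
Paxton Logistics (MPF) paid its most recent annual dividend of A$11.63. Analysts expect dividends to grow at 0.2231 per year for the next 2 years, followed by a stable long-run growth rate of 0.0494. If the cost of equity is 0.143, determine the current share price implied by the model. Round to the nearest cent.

Two-stage DDM. Project D₁…D_2 at 0.2231, terminal growth 0.0494, discount at r = 0.143.
D_1 = 14.2247
D_2 = 17.3982
Terminal value at t=2: TV = D_3/(r−g) = 18.2576/(0.143−0.0494) = 195.0603
P₀ = 14.2247/(1+0.143)^1 + 17.3982/(1+0.143)^2 + 195.0603/(1+0.143)^2 = 175.0679

A$175.07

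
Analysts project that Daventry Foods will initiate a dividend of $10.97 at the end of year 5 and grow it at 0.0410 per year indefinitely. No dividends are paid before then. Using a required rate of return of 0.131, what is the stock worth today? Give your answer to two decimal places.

$74.49

Deferred-dividend DDM. At t=4 the remaining stream is a growing perpetuity with first payment D_5 = 10.97.
V_4 = D_5/(r−g) = 10.97/(0.131−0.041) = 121.8889
P₀ = V_4/(1+r)^4 = 121.8889/(1+0.131)^4 = 74.4927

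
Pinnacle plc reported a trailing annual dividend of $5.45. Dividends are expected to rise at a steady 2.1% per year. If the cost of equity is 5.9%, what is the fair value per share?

$146.43

Gordon growth model: P₀ = D₁/(r − g). D₁ = 5.45 × (1 + 0.021) = 5.5644.
P₀ = 5.5644 / (0.059 − 0.021) = 5.5644 / 0.038 = 146.4329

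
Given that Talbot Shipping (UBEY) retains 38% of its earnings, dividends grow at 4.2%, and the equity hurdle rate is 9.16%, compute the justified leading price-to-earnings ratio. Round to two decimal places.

Payout ratio b = 1 − 0.38 = 0.62.
Justified leading P/E = b/(r−g) = 0.62/(0.0916−0.042) = 12.5000

12.50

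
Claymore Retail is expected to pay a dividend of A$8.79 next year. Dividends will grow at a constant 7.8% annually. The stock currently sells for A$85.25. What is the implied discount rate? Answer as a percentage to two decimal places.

Rearranging the constant-growth DDM: r = D₁/P₀ + g.
r = 8.7900 / 85.25 + 0.078 = 0.10311 + 0.078 = 0.18111

18.11%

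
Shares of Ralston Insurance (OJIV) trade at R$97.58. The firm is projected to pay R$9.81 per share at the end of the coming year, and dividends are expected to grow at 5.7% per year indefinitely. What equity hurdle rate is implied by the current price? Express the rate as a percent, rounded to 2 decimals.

15.75%

Rearranging the constant-growth DDM: r = D₁/P₀ + g.
r = 9.8100 / 97.58 + 0.057 = 0.10053 + 0.057 = 0.15753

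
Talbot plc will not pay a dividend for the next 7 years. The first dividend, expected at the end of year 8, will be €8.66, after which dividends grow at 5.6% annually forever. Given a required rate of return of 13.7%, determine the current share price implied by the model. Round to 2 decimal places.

€43.52

Deferred-dividend DDM. At t=7 the remaining stream is a growing perpetuity with first payment D_8 = 8.66.
V_7 = D_8/(r−g) = 8.66/(0.137−0.056) = 106.9136
P₀ = V_7/(1+r)^7 = 106.9136/(1+0.137)^7 = 43.5221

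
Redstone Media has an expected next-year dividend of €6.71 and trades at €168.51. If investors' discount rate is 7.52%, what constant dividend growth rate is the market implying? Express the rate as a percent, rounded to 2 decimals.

From P₀ = D₁/(r − g), the implied growth is g = r − D₁/P₀.
g = 0.0752 − 6.71/168.51 = 0.0752 − 0.03982 = 0.03538

3.54%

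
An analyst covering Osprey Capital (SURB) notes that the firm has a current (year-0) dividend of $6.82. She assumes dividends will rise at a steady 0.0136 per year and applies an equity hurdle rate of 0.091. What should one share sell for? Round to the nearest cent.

$89.31

Gordon growth model: P₀ = D₁/(r − g). D₁ = 6.82 × (1 + 0.0136) = 6.9128.
P₀ = 6.9128 / (0.091 − 0.0136) = 6.9128 / 0.0774 = 89.3120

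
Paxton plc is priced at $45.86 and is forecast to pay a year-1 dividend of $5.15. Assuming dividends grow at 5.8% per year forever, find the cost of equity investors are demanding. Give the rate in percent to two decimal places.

17.03%

Rearranging the constant-growth DDM: r = D₁/P₀ + g.
r = 5.1500 / 45.86 + 0.058 = 0.11230 + 0.058 = 0.17030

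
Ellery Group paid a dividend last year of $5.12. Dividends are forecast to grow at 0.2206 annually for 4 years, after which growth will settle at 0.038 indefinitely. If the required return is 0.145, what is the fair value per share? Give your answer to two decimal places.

$88.24

Two-stage DDM. Project D₁…D_4 at 0.2206, terminal growth 0.038, discount at r = 0.145.
D_1 = 6.2495
D_2 = 7.6281
D_3 = 9.3109
D_4 = 11.3648
Terminal value at t=4: TV = D_5/(r−g) = 11.7967/(0.145−0.038) = 110.2496
P₀ = 6.2495/(1+0.145)^1 + 7.6281/(1+0.145)^2 + 9.3109/(1+0.145)^3 + 11.3648/(1+0.145)^4 + 110.2496/(1+0.145)^4 = 88.2351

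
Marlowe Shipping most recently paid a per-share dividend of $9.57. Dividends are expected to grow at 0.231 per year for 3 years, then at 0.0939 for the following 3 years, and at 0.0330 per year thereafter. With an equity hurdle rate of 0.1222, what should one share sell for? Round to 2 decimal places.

Three-stage DDM. Project D₁…D_6; terminal Gordon value at t=6 with g = 0.033; discount at r = 0.1222.
D_1 = 11.7807
D_2 = 14.5020
D_3 = 17.8520
D_4 = 19.5283
D_5 = 21.3620
D_6 = 23.3679
TV_6 = 24.1390/(0.1222−0.033) = 270.6166
P₀ = Σ Dₜ/(1+r)ᵗ + TV_6/(1+r)^6 = 206.1604

$206.16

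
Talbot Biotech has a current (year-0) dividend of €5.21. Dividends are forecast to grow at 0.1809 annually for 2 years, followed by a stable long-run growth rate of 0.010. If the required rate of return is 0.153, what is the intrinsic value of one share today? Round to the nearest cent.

€49.40

Two-stage DDM. Project D₁…D_2 at 0.1809, terminal growth 0.01, discount at r = 0.153.
D_1 = 6.1525
D_2 = 7.2655
Terminal value at t=2: TV = D_3/(r−g) = 7.3381/(0.153−0.01) = 51.3156
P₀ = 6.1525/(1+0.153)^1 + 7.2655/(1+0.153)^2 + 51.3156/(1+0.153)^2 = 49.4016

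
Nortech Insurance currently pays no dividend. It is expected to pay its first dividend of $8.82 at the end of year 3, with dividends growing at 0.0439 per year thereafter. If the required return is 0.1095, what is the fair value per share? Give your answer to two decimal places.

Deferred-dividend DDM. At t=2 the remaining stream is a growing perpetuity with first payment D_3 = 8.82.
V_2 = D_3/(r−g) = 8.82/(0.1095−0.0439) = 134.4512
P₀ = V_2/(1+r)^2 = 134.4512/(1+0.1095)^2 = 109.2220

$109.22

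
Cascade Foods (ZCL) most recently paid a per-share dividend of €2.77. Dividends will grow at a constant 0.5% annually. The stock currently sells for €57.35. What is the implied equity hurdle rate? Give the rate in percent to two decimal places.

5.35%

Rearranging the constant-growth DDM: r = D₁/P₀ + g.
D₁ = 2.77 × (1 + 0.005) = 2.7838.
r = 2.7838 / 57.35 + 0.005 = 0.04854 + 0.005 = 0.05354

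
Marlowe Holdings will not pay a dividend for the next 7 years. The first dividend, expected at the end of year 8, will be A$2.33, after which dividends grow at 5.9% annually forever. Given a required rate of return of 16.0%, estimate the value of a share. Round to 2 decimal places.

Deferred-dividend DDM. At t=7 the remaining stream is a growing perpetuity with first payment D_8 = 2.33.
V_7 = D_8/(r−g) = 2.33/(0.16−0.059) = 23.0693
P₀ = V_7/(1+r)^7 = 23.0693/(1+0.16)^7 = 8.1626

A$8.16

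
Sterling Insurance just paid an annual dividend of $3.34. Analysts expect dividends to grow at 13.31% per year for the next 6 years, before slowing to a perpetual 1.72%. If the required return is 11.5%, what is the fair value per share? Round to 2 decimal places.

$59.47

Two-stage DDM. Project D₁…D_6 at 0.1331, terminal growth 0.0172, discount at r = 0.115.
D_1 = 3.7846
D_2 = 4.2883
D_3 = 4.8590
D_4 = 5.5058
D_5 = 6.2386
D_6 = 7.0690
Terminal value at t=6: TV = D_7/(r−g) = 7.1906/(0.115−0.0172) = 73.5230
P₀ = 3.7846/(1+0.115)^1 + 4.2883/(1+0.115)^2 + 4.8590/(1+0.115)^3 + 5.5058/(1+0.115)^4 + 6.2386/(1+0.115)^5 + 7.0690/(1+0.115)^6 + 73.5230/(1+0.115)^6 = 59.4725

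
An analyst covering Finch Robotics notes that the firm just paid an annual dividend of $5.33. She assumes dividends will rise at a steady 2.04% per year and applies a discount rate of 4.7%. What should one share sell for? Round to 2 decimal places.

$204.46

Gordon growth model: P₀ = D₁/(r − g). D₁ = 5.33 × (1 + 0.0204) = 5.4387.
P₀ = 5.4387 / (0.047 − 0.0204) = 5.4387 / 0.0266 = 204.4636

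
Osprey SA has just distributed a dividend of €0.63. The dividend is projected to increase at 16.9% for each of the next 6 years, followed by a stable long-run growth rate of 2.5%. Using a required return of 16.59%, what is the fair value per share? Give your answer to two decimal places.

€8.47

Two-stage DDM. Project D₁…D_6 at 0.169, terminal growth 0.025, discount at r = 0.1659.
D_1 = 0.7365
D_2 = 0.8609
D_3 = 1.0064
D_4 = 1.1765
D_5 = 1.3753
D_6 = 1.6078
Terminal value at t=6: TV = D_7/(r−g) = 1.6480/(0.1659−0.025) = 11.6961
P₀ = 0.7365/(1+0.1659)^1 + 0.8609/(1+0.1659)^2 + 1.0064/(1+0.1659)^3 + 1.1765/(1+0.1659)^4 + 1.3753/(1+0.1659)^5 + 1.6078/(1+0.1659)^6 + 11.6961/(1+0.1659)^6 = 8.4720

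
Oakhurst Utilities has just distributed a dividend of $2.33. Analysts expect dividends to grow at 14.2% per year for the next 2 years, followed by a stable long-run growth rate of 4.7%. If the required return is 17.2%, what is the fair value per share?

$23.01

Two-stage DDM. Project D₁…D_2 at 0.142, terminal growth 0.047, discount at r = 0.172.
D_1 = 2.6609
D_2 = 3.0387
Terminal value at t=2: TV = D_3/(r−g) = 3.1815/(0.172−0.047) = 25.4522
P₀ = 2.6609/(1+0.172)^1 + 3.0387/(1+0.172)^2 + 25.4522/(1+0.172)^2 = 23.0124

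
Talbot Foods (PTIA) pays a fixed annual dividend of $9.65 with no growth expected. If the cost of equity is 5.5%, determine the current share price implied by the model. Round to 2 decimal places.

$175.45

Zero-growth DDM (perpetuity): P₀ = D/r = 9.65 / 0.055 = 175.4545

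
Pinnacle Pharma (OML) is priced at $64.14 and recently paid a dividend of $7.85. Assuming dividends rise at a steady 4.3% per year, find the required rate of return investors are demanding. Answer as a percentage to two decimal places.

17.07%

Rearranging the constant-growth DDM: r = D₁/P₀ + g.
D₁ = 7.85 × (1 + 0.043) = 8.1875.
r = 8.1875 / 64.14 + 0.043 = 0.12765 + 0.043 = 0.17065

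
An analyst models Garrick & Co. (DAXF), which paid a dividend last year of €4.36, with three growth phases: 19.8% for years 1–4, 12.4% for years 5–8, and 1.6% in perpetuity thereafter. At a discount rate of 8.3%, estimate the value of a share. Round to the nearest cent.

€166.13

Three-stage DDM. Project D₁…D_8; terminal Gordon value at t=8 with g = 0.016; discount at r = 0.083.
D_1 = 5.2233
D_2 = 6.2575
D_3 = 7.4965
D_4 = 8.9808
D_5 = 10.0944
D_6 = 11.3461
D_7 = 12.7530
D_8 = 14.3344
TV_8 = 14.5637/(0.083−0.016) = 217.3692
P₀ = Σ Dₜ/(1+r)ᵗ + TV_8/(1+r)^8 = 166.1284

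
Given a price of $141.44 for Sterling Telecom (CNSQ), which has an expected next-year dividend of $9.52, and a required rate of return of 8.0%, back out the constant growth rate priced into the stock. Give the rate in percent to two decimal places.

1.27%

From P₀ = D₁/(r − g), the implied growth is g = r − D₁/P₀.
g = 0.08 − 9.52/141.44 = 0.08 − 0.06731 = 0.01269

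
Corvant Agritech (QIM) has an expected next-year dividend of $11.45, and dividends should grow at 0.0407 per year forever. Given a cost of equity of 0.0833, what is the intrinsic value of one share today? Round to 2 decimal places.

$268.78

Gordon growth model: P₀ = D₁/(r − g), with D₁ = 11.45 given directly.
P₀ = 11.4500 / (0.0833 − 0.0407) = 11.4500 / 0.0426 = 268.7793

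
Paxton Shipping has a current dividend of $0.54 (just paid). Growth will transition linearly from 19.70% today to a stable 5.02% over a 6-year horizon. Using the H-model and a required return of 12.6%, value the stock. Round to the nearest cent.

H-model: P₀ = D₀[(1+g_L) + H(g_S−g_L)]/(r−g_L), with H = 6/2 = 3.
P₀ = 0.54 × [(1+0.0502) + 3×(0.197−0.0502)] / (0.126−0.0502)
   = 0.54 × 1.4906 / 0.0758 = 10.6191

$10.62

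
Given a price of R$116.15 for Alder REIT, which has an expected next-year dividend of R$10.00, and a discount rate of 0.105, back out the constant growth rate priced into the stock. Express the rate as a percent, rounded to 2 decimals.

From P₀ = D₁/(r − g), the implied growth is g = r − D₁/P₀.
g = 0.105 − 10.00/116.15 = 0.105 − 0.08610 = 0.01890

1.89%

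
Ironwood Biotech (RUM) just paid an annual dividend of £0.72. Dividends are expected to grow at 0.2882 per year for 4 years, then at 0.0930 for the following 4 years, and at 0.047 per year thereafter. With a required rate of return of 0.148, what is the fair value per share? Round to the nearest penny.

£17.64

Three-stage DDM. Project D₁…D_8; terminal Gordon value at t=8 with g = 0.047; discount at r = 0.148.
D_1 = 0.9275
D_2 = 1.1948
D_3 = 1.5392
D_4 = 1.9827
D_5 = 2.1671
D_6 = 2.3687
D_7 = 2.5890
D_8 = 2.8297
TV_8 = 2.9627/(0.148−0.047) = 29.3340
P₀ = Σ Dₜ/(1+r)ᵗ + TV_8/(1+r)^8 = 17.6421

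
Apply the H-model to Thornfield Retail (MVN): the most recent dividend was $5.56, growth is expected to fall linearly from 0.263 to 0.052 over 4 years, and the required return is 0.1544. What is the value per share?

$80.03

H-model: P₀ = D₀[(1+g_L) + H(g_S−g_L)]/(r−g_L), with H = 4/2 = 2.
P₀ = 5.56 × [(1+0.052) + 2×(0.263−0.052)] / (0.1544−0.052)
   = 5.56 × 1.4740 / 0.1024 = 80.0336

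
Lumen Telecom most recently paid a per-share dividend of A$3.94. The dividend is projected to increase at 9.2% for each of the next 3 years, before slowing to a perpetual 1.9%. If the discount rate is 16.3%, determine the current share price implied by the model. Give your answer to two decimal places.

A$33.51

Two-stage DDM. Project D₁…D_3 at 0.092, terminal growth 0.019, discount at r = 0.163.
D_1 = 4.3025
D_2 = 4.6983
D_3 = 5.1306
Terminal value at t=3: TV = D_4/(r−g) = 5.2280/(0.163−0.019) = 36.3058
P₀ = 4.3025/(1+0.163)^1 + 4.6983/(1+0.163)^2 + 5.1306/(1+0.163)^3 + 36.3058/(1+0.163)^3 = 33.5147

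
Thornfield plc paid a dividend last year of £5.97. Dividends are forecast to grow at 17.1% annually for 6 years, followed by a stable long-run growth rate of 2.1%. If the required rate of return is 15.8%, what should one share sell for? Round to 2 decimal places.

Two-stage DDM. Project D₁…D_6 at 0.171, terminal growth 0.021, discount at r = 0.158.
D_1 = 6.9909
D_2 = 8.1863
D_3 = 9.5862
D_4 = 11.2254
D_5 = 13.1449
D_6 = 15.3927
Terminal value at t=6: TV = D_7/(r−g) = 15.7160/(0.158−0.021) = 114.7152
P₀ = 6.9909/(1+0.158)^1 + 8.1863/(1+0.158)^2 + 9.5862/(1+0.158)^3 + 11.2254/(1+0.158)^4 + 13.1449/(1+0.158)^5 + 15.3927/(1+0.158)^6 + 114.7152/(1+0.158)^6 = 84.8281

£84.83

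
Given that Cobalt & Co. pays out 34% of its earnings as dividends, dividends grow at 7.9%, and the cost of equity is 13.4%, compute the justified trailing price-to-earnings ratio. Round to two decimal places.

6.67

Justified trailing P/E = b(1+g)/(r−g) = 0.34×(1+0.079)/(0.134−0.079) = 6.6702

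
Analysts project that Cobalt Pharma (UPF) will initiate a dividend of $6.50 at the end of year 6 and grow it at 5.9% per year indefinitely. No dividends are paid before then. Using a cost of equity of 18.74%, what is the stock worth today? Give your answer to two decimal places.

Deferred-dividend DDM. At t=5 the remaining stream is a growing perpetuity with first payment D_6 = 6.50.
V_5 = D_6/(r−g) = 6.50/(0.1874−0.059) = 50.6231
P₀ = V_5/(1+r)^5 = 50.6231/(1+0.1874)^5 = 21.4468

$21.45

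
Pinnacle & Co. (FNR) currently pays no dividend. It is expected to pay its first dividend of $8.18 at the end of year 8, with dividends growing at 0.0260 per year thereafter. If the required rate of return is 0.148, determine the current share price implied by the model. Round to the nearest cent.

$25.52

Deferred-dividend DDM. At t=7 the remaining stream is a growing perpetuity with first payment D_8 = 8.18.
V_7 = D_8/(r−g) = 8.18/(0.148−0.026) = 67.0492
P₀ = V_7/(1+r)^7 = 67.0492/(1+0.148)^7 = 25.5153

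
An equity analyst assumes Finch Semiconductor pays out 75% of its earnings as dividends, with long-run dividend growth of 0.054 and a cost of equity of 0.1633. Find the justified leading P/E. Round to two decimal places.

Justified leading P/E = b/(r−g) = 0.75/(0.1633−0.054) = 6.8618

6.86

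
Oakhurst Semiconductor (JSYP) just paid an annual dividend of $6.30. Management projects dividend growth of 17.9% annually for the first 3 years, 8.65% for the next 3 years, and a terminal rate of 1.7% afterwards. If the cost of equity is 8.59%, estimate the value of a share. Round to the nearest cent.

Three-stage DDM. Project D₁…D_6; terminal Gordon value at t=6 with g = 0.017; discount at r = 0.0859.
D_1 = 7.4277
D_2 = 8.7573
D_3 = 10.3248
D_4 = 11.2179
D_5 = 12.1883
D_6 = 13.2425
TV_6 = 13.4677/(0.0859−0.017) = 195.4667
P₀ = Σ Dₜ/(1+r)ᵗ + TV_6/(1+r)^6 = 165.7624

$165.76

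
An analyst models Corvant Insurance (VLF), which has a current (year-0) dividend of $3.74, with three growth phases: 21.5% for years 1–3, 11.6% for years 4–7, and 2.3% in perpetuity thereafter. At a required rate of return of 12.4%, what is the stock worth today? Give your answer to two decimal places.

Three-stage DDM. Project D₁…D_7; terminal Gordon value at t=7 with g = 0.023; discount at r = 0.124.
D_1 = 4.5441
D_2 = 5.5211
D_3 = 6.7081
D_4 = 7.4863
D_5 = 8.3547
D_6 = 9.3238
D_7 = 10.4054
TV_7 = 10.6447/(0.124−0.023) = 105.3929
P₀ = Σ Dₜ/(1+r)ᵗ + TV_7/(1+r)^7 = 78.1980

$78.20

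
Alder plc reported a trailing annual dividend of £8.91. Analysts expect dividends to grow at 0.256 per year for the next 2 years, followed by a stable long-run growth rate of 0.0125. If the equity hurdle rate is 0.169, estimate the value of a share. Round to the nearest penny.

Two-stage DDM. Project D₁…D_2 at 0.256, terminal growth 0.0125, discount at r = 0.169.
D_1 = 11.1910
D_2 = 14.0558
Terminal value at t=2: TV = D_3/(r−g) = 14.2315/(0.169−0.0125) = 90.9364
P₀ = 11.1910/(1+0.169)^1 + 14.0558/(1+0.169)^2 + 90.9364/(1+0.169)^2 = 86.4026

£86.40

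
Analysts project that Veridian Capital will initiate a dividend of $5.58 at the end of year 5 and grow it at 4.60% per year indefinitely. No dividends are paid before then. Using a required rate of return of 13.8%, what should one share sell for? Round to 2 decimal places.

Deferred-dividend DDM. At t=4 the remaining stream is a growing perpetuity with first payment D_5 = 5.58.
V_4 = D_5/(r−g) = 5.58/(0.138−0.046) = 60.6522
P₀ = V_4/(1+r)^4 = 60.6522/(1+0.138)^4 = 36.1641

$36.16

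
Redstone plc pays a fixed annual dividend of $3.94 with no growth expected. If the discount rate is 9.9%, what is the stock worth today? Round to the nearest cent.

Zero-growth DDM (perpetuity): P₀ = D/r = 3.94 / 0.099 = 39.7980

$39.80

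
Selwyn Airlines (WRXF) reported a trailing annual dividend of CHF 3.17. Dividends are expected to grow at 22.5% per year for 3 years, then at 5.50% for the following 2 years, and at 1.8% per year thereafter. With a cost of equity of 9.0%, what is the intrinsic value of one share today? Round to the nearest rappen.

CHF 80.24

Three-stage DDM. Project D₁…D_5; terminal Gordon value at t=5 with g = 0.018; discount at r = 0.09.
D_1 = 3.8833
D_2 = 4.7570
D_3 = 5.8273
D_4 = 6.1478
D_5 = 6.4859
TV_5 = 6.6027/(0.09−0.018) = 91.7039
P₀ = Σ Dₜ/(1+r)ᵗ + TV_5/(1+r)^5 = 80.2381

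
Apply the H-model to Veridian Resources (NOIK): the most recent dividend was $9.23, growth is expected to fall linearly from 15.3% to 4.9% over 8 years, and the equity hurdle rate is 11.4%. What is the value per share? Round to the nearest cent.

$208.03

H-model: P₀ = D₀[(1+g_L) + H(g_S−g_L)]/(r−g_L), with H = 8/2 = 4.
P₀ = 9.23 × [(1+0.049) + 4×(0.153−0.049)] / (0.114−0.049)
   = 9.23 × 1.4650 / 0.065 = 208.0300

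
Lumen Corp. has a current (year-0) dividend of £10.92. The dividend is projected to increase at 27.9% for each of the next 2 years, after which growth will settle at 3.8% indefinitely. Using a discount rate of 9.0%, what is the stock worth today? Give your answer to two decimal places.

£327.98

Two-stage DDM. Project D₁…D_2 at 0.279, terminal growth 0.038, discount at r = 0.09.
D_1 = 13.9667
D_2 = 17.8634
Terminal value at t=2: TV = D_3/(r−g) = 18.5422/(0.09−0.038) = 356.5806
P₀ = 13.9667/(1+0.09)^1 + 17.8634/(1+0.09)^2 + 356.5806/(1+0.09)^2 = 327.9755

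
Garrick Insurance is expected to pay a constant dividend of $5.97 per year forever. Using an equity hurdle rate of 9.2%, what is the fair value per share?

$64.89

Zero-growth DDM (perpetuity): P₀ = D/r = 5.97 / 0.092 = 64.8913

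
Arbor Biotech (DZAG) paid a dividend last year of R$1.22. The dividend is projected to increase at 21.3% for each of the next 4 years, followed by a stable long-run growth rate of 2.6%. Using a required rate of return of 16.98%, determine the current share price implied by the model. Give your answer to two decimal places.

Two-stage DDM. Project D₁…D_4 at 0.213, terminal growth 0.026, discount at r = 0.1698.
D_1 = 1.4799
D_2 = 1.7951
D_3 = 2.1774
D_4 = 2.6412
Terminal value at t=4: TV = D_5/(r−g) = 2.7099/(0.1698−0.026) = 18.8448
P₀ = 1.4799/(1+0.1698)^1 + 1.7951/(1+0.1698)^2 + 2.1774/(1+0.1698)^3 + 2.6412/(1+0.1698)^4 + 18.8448/(1+0.1698)^4 = 15.4109

R$15.41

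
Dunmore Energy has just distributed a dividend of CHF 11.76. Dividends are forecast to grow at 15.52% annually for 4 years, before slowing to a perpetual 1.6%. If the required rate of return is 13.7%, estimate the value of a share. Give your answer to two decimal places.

Two-stage DDM. Project D₁…D_4 at 0.1552, terminal growth 0.016, discount at r = 0.137.
D_1 = 13.5852
D_2 = 15.6936
D_3 = 18.1292
D_4 = 20.9429
Terminal value at t=4: TV = D_5/(r−g) = 21.2779/(0.137−0.016) = 175.8508
P₀ = 13.5852/(1+0.137)^1 + 15.6936/(1+0.137)^2 + 18.1292/(1+0.137)^3 + 20.9429/(1+0.137)^4 + 175.8508/(1+0.137)^4 = 154.1738

CHF 154.17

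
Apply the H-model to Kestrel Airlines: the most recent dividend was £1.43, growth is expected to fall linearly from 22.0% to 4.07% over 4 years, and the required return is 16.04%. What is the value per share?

£16.72

H-model: P₀ = D₀[(1+g_L) + H(g_S−g_L)]/(r−g_L), with H = 4/2 = 2.
P₀ = 1.43 × [(1+0.0407) + 2×(0.22−0.0407)] / (0.1604−0.0407)
   = 1.43 × 1.3993 / 0.1197 = 16.7168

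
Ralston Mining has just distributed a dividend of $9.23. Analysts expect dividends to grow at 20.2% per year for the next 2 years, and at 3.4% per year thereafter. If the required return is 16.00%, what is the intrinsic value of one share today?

Two-stage DDM. Project D₁…D_2 at 0.202, terminal growth 0.034, discount at r = 0.16.
D_1 = 11.0945
D_2 = 13.3355
Terminal value at t=2: TV = D_3/(r−g) = 13.7889/(0.16−0.034) = 109.4361
P₀ = 11.0945/(1+0.16)^1 + 13.3355/(1+0.16)^2 + 109.4361/(1+0.16)^2 = 100.8035

$100.80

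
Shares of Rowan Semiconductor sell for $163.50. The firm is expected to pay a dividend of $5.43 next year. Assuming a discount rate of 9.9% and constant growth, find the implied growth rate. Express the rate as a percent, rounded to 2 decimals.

6.58%

From P₀ = D₁/(r − g), the implied growth is g = r − D₁/P₀.
g = 0.099 − 5.43/163.50 = 0.099 − 0.03321 = 0.06579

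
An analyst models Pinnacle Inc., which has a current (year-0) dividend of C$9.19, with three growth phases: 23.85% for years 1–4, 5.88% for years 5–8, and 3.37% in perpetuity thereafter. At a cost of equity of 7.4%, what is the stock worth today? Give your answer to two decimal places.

Three-stage DDM. Project D₁…D_8; terminal Gordon value at t=8 with g = 0.0337; discount at r = 0.074.
D_1 = 11.3818
D_2 = 14.0964
D_3 = 17.4584
D_4 = 21.6222
D_5 = 22.8936
D_6 = 24.2397
D_7 = 25.6650
D_8 = 27.1741
TV_8 = 28.0899/(0.074−0.0337) = 697.0192
P₀ = Σ Dₜ/(1+r)ᵗ + TV_8/(1+r)^8 = 509.6396

C$509.64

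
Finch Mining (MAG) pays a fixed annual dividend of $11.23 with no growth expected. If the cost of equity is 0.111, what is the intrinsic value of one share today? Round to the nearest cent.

Zero-growth DDM (perpetuity): P₀ = D/r = 11.23 / 0.111 = 101.1712

$101.17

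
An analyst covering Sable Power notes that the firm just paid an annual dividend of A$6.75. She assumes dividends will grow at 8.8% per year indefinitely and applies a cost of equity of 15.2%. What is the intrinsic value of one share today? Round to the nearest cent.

Gordon growth model: P₀ = D₁/(r − g). D₁ = 6.75 × (1 + 0.088) = 7.3440.
P₀ = 7.3440 / (0.152 − 0.088) = 7.3440 / 0.064 = 114.7500

A$114.75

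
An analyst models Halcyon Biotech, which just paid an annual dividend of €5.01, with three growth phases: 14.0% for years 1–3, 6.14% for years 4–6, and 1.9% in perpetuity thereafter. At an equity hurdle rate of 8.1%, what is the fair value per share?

Three-stage DDM. Project D₁…D_6; terminal Gordon value at t=6 with g = 0.019; discount at r = 0.081.
D_1 = 5.7114
D_2 = 6.5110
D_3 = 7.4225
D_4 = 7.8783
D_5 = 8.3620
D_6 = 8.8754
TV_6 = 9.0441/(0.081−0.019) = 145.8720
P₀ = Σ Dₜ/(1+r)ᵗ + TV_6/(1+r)^6 = 125.1424

€125.14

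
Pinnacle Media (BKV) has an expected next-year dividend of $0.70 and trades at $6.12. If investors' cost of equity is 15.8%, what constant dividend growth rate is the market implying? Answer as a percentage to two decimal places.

From P₀ = D₁/(r − g), the implied growth is g = r − D₁/P₀.
g = 0.158 − 0.70/6.12 = 0.158 − 0.11438 = 0.04362

4.36%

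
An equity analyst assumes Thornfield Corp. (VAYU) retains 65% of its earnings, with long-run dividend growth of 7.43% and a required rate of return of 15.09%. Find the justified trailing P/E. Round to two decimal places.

Payout ratio b = 1 − 0.65 = 0.35.
Justified trailing P/E = b(1+g)/(r−g) = 0.35×(1+0.0743)/(0.1509−0.0743) = 4.9087

4.91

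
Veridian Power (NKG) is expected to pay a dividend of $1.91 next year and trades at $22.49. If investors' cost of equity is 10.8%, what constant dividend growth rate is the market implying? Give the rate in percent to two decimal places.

2.31%

From P₀ = D₁/(r − g), the implied growth is g = r − D₁/P₀.
g = 0.108 − 1.91/22.49 = 0.108 − 0.08493 = 0.02307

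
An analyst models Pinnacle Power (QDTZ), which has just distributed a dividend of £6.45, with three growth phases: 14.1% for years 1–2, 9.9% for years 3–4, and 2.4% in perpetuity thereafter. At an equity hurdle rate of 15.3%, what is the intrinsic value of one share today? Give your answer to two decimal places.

Three-stage DDM. Project D₁…D_4; terminal Gordon value at t=4 with g = 0.024; discount at r = 0.153.
D_1 = 7.3595
D_2 = 8.3971
D_3 = 9.2284
D_4 = 10.1421
TV_4 = 10.3855/(0.153−0.024) = 80.5076
P₀ = Σ Dₜ/(1+r)ᵗ + TV_4/(1+r)^4 = 70.0118

£70.01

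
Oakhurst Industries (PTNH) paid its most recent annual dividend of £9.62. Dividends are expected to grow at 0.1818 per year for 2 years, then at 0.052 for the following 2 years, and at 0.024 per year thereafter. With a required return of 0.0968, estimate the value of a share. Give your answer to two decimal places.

Three-stage DDM. Project D₁…D_4; terminal Gordon value at t=4 with g = 0.024; discount at r = 0.0968.
D_1 = 11.3689
D_2 = 13.4358
D_3 = 14.1344
D_4 = 14.8694
TV_4 = 15.2263/(0.0968−0.024) = 209.1525
P₀ = Σ Dₜ/(1+r)ᵗ + TV_4/(1+r)^4 = 187.0505

£187.05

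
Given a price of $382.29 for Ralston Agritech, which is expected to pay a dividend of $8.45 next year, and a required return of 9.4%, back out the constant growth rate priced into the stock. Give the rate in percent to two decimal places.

From P₀ = D₁/(r − g), the implied growth is g = r − D₁/P₀.
g = 0.094 − 8.45/382.29 = 0.094 − 0.02210 = 0.07190

7.19%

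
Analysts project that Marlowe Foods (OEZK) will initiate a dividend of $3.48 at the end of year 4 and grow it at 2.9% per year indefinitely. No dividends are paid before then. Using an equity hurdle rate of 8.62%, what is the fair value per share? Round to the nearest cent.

$47.47

Deferred-dividend DDM. At t=3 the remaining stream is a growing perpetuity with first payment D_4 = 3.48.
V_3 = D_4/(r−g) = 3.48/(0.0862−0.029) = 60.8392
P₀ = V_3/(1+r)^3 = 60.8392/(1+0.0862)^3 = 47.4738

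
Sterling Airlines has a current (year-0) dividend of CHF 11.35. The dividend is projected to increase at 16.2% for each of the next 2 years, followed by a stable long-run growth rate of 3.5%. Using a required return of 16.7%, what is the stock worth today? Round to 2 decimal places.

Two-stage DDM. Project D₁…D_2 at 0.162, terminal growth 0.035, discount at r = 0.167.
D_1 = 13.1887
D_2 = 15.3253
Terminal value at t=2: TV = D_3/(r−g) = 15.8617/(0.167−0.035) = 120.1640
P₀ = 13.1887/(1+0.167)^1 + 15.3253/(1+0.167)^2 + 120.1640/(1+0.167)^2 = 110.7877

CHF 110.79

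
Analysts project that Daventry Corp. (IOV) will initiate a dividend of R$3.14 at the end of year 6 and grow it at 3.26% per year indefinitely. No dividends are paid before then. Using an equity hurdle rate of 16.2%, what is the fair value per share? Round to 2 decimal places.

R$11.45

Deferred-dividend DDM. At t=5 the remaining stream is a growing perpetuity with first payment D_6 = 3.14.
V_5 = D_6/(r−g) = 3.14/(0.162−0.0326) = 24.2658
P₀ = V_5/(1+r)^5 = 24.2658/(1+0.162)^5 = 11.4542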